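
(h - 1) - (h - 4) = 3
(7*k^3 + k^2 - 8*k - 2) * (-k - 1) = -7*k^4 - 8*k^3 + 7*k^2 + 10*k + 2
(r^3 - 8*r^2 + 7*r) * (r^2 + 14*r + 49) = r^5 + 6*r^4 - 56*r^3 - 294*r^2 + 343*r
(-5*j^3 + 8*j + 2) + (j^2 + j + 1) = -5*j^3 + j^2 + 9*j + 3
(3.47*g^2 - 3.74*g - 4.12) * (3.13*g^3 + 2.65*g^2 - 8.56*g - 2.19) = 10.8611*g^5 - 2.5107*g^4 - 52.5098*g^3 + 13.4971*g^2 + 43.4578*g + 9.0228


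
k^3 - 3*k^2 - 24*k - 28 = (k - 7)*(k + 2)^2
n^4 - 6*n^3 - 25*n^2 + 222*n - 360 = (n - 5)*(n - 4)*(n - 3)*(n + 6)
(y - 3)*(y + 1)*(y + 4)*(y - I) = y^4 + 2*y^3 - I*y^3 - 11*y^2 - 2*I*y^2 - 12*y + 11*I*y + 12*I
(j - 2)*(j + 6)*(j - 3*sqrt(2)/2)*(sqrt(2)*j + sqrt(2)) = sqrt(2)*j^4 - 3*j^3 + 5*sqrt(2)*j^3 - 15*j^2 - 8*sqrt(2)*j^2 - 12*sqrt(2)*j + 24*j + 36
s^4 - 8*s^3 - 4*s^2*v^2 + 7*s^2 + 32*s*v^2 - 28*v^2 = (s - 7)*(s - 1)*(s - 2*v)*(s + 2*v)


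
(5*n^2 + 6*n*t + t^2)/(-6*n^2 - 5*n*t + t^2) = (5*n + t)/(-6*n + t)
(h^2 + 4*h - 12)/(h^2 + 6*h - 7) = (h^2 + 4*h - 12)/(h^2 + 6*h - 7)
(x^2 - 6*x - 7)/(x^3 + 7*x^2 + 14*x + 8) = (x - 7)/(x^2 + 6*x + 8)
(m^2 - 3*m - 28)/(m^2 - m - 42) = (m + 4)/(m + 6)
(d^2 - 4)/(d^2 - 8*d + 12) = (d + 2)/(d - 6)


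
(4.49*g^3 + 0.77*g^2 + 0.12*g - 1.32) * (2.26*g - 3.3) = 10.1474*g^4 - 13.0768*g^3 - 2.2698*g^2 - 3.3792*g + 4.356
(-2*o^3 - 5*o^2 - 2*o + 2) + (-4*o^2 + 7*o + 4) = -2*o^3 - 9*o^2 + 5*o + 6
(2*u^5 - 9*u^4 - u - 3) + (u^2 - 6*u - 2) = 2*u^5 - 9*u^4 + u^2 - 7*u - 5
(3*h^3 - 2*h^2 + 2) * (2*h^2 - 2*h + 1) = 6*h^5 - 10*h^4 + 7*h^3 + 2*h^2 - 4*h + 2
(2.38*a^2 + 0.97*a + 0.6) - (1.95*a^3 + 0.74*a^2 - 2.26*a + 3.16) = -1.95*a^3 + 1.64*a^2 + 3.23*a - 2.56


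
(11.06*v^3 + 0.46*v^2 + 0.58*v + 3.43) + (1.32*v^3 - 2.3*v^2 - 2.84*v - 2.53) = 12.38*v^3 - 1.84*v^2 - 2.26*v + 0.9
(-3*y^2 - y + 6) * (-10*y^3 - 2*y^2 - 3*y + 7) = 30*y^5 + 16*y^4 - 49*y^3 - 30*y^2 - 25*y + 42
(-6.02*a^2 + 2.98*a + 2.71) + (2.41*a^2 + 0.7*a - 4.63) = -3.61*a^2 + 3.68*a - 1.92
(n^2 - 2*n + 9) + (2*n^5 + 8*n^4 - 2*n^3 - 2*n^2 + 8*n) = 2*n^5 + 8*n^4 - 2*n^3 - n^2 + 6*n + 9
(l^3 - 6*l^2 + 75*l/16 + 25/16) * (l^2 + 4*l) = l^5 - 2*l^4 - 309*l^3/16 + 325*l^2/16 + 25*l/4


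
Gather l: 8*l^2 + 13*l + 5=8*l^2 + 13*l + 5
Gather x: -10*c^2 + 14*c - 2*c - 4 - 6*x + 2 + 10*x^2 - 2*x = -10*c^2 + 12*c + 10*x^2 - 8*x - 2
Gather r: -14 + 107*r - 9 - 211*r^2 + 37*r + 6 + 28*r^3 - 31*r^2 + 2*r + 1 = 28*r^3 - 242*r^2 + 146*r - 16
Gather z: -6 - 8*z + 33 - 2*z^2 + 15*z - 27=-2*z^2 + 7*z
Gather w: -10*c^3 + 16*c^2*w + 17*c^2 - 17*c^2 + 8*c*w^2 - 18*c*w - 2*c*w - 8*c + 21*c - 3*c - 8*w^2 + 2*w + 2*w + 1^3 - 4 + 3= -10*c^3 + 10*c + w^2*(8*c - 8) + w*(16*c^2 - 20*c + 4)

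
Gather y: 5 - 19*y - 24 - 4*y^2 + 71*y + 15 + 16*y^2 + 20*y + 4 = 12*y^2 + 72*y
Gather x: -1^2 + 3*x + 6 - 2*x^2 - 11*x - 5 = -2*x^2 - 8*x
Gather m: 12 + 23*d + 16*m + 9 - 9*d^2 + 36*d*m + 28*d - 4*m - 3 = -9*d^2 + 51*d + m*(36*d + 12) + 18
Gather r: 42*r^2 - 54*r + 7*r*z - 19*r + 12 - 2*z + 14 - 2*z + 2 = 42*r^2 + r*(7*z - 73) - 4*z + 28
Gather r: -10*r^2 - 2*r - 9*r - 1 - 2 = -10*r^2 - 11*r - 3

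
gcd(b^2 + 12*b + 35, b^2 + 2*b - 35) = b + 7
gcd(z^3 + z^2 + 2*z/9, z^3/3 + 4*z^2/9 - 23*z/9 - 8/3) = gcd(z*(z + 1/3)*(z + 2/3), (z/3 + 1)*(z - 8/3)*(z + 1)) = 1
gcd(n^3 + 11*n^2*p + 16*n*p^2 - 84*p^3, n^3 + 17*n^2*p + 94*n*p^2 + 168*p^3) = n^2 + 13*n*p + 42*p^2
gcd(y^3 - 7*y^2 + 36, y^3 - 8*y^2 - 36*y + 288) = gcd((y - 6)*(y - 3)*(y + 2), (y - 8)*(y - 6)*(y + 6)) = y - 6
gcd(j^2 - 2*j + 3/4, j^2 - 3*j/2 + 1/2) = j - 1/2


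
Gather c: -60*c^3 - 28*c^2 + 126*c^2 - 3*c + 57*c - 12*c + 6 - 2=-60*c^3 + 98*c^2 + 42*c + 4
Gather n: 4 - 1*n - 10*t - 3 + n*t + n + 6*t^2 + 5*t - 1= n*t + 6*t^2 - 5*t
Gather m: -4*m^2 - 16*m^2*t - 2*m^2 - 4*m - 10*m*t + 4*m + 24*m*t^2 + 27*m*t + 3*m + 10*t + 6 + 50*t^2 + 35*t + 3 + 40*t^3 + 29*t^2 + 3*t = m^2*(-16*t - 6) + m*(24*t^2 + 17*t + 3) + 40*t^3 + 79*t^2 + 48*t + 9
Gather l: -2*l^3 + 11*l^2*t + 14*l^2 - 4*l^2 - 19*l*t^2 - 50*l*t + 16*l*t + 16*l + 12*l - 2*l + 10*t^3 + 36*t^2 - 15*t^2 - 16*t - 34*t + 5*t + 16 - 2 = -2*l^3 + l^2*(11*t + 10) + l*(-19*t^2 - 34*t + 26) + 10*t^3 + 21*t^2 - 45*t + 14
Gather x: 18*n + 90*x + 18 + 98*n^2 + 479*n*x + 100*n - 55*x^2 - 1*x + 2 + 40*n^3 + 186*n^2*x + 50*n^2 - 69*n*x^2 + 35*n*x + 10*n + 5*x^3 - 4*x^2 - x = 40*n^3 + 148*n^2 + 128*n + 5*x^3 + x^2*(-69*n - 59) + x*(186*n^2 + 514*n + 88) + 20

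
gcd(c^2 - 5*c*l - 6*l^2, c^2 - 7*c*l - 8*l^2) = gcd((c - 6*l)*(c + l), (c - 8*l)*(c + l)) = c + l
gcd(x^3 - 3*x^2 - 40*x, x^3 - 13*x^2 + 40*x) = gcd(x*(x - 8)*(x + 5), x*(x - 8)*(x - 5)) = x^2 - 8*x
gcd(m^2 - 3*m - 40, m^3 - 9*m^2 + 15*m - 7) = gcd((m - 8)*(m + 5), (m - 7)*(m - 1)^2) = 1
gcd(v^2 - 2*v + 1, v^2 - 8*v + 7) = v - 1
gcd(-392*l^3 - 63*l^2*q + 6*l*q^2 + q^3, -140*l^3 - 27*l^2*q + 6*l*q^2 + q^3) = 7*l + q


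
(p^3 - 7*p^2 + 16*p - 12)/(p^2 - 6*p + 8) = (p^2 - 5*p + 6)/(p - 4)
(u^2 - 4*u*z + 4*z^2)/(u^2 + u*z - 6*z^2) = (u - 2*z)/(u + 3*z)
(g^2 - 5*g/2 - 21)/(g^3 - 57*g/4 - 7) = 2*(g - 6)/(2*g^2 - 7*g - 4)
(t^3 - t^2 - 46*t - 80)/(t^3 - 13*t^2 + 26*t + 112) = (t + 5)/(t - 7)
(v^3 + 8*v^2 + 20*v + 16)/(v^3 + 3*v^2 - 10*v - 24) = (v + 2)/(v - 3)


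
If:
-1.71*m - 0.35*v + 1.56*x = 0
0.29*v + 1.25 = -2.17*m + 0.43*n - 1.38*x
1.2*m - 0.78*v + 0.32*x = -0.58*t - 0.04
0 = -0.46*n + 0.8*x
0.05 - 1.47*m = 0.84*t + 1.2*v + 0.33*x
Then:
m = -0.43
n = -0.84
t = 1.05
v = -0.03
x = -0.48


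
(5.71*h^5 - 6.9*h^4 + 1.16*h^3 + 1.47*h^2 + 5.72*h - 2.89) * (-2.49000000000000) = -14.2179*h^5 + 17.181*h^4 - 2.8884*h^3 - 3.6603*h^2 - 14.2428*h + 7.1961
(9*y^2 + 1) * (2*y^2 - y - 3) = 18*y^4 - 9*y^3 - 25*y^2 - y - 3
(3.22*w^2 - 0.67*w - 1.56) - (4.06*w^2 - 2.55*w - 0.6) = -0.839999999999999*w^2 + 1.88*w - 0.96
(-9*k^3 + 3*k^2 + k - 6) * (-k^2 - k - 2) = 9*k^5 + 6*k^4 + 14*k^3 - k^2 + 4*k + 12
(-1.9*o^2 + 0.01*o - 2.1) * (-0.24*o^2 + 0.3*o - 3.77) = 0.456*o^4 - 0.5724*o^3 + 7.67*o^2 - 0.6677*o + 7.917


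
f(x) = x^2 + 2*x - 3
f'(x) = 2*x + 2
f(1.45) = 2.00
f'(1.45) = 4.90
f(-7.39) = 36.83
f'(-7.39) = -12.78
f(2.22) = 6.37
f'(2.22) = 6.44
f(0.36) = -2.15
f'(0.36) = 2.72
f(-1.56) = -3.69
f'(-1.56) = -1.12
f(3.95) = 20.50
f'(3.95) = 9.90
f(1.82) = 3.95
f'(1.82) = 5.64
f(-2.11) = -2.77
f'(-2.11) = -2.22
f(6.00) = 45.00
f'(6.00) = 14.00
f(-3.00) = 0.00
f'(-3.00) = -4.00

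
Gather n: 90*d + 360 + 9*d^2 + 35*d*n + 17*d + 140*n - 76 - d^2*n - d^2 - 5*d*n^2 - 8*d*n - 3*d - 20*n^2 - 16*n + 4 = 8*d^2 + 104*d + n^2*(-5*d - 20) + n*(-d^2 + 27*d + 124) + 288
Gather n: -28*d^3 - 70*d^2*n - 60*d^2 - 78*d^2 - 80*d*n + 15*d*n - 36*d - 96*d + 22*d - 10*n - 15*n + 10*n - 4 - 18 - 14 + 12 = -28*d^3 - 138*d^2 - 110*d + n*(-70*d^2 - 65*d - 15) - 24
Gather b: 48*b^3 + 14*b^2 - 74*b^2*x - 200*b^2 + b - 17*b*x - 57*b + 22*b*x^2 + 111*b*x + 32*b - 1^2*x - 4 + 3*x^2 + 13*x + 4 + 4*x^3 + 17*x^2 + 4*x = 48*b^3 + b^2*(-74*x - 186) + b*(22*x^2 + 94*x - 24) + 4*x^3 + 20*x^2 + 16*x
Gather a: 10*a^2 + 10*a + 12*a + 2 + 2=10*a^2 + 22*a + 4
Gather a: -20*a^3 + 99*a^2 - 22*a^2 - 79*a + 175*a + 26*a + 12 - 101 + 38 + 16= -20*a^3 + 77*a^2 + 122*a - 35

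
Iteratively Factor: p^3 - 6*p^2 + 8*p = (p)*(p^2 - 6*p + 8) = p*(p - 4)*(p - 2)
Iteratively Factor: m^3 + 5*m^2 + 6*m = (m + 3)*(m^2 + 2*m) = m*(m + 3)*(m + 2)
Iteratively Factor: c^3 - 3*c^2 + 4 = (c - 2)*(c^2 - c - 2) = (c - 2)*(c + 1)*(c - 2)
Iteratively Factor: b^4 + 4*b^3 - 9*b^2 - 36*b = (b - 3)*(b^3 + 7*b^2 + 12*b) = (b - 3)*(b + 4)*(b^2 + 3*b) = (b - 3)*(b + 3)*(b + 4)*(b)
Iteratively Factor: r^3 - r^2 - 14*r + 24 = (r - 2)*(r^2 + r - 12) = (r - 2)*(r + 4)*(r - 3)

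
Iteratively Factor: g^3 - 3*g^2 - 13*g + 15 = (g + 3)*(g^2 - 6*g + 5) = (g - 1)*(g + 3)*(g - 5)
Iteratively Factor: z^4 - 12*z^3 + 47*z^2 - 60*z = (z - 3)*(z^3 - 9*z^2 + 20*z) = (z - 4)*(z - 3)*(z^2 - 5*z) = z*(z - 4)*(z - 3)*(z - 5)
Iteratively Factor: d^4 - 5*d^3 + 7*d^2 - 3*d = (d - 1)*(d^3 - 4*d^2 + 3*d) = (d - 1)^2*(d^2 - 3*d) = (d - 3)*(d - 1)^2*(d)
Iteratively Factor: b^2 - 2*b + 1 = (b - 1)*(b - 1)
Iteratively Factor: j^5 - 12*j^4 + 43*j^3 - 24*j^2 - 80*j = (j - 5)*(j^4 - 7*j^3 + 8*j^2 + 16*j) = (j - 5)*(j - 4)*(j^3 - 3*j^2 - 4*j) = (j - 5)*(j - 4)^2*(j^2 + j) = j*(j - 5)*(j - 4)^2*(j + 1)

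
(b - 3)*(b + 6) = b^2 + 3*b - 18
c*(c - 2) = c^2 - 2*c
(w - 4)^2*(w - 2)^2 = w^4 - 12*w^3 + 52*w^2 - 96*w + 64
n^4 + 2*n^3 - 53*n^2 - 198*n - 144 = (n - 8)*(n + 1)*(n + 3)*(n + 6)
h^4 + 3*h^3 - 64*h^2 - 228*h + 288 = (h - 8)*(h - 1)*(h + 6)^2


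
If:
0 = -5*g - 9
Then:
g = -9/5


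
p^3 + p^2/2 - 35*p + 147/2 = (p - 7/2)*(p - 3)*(p + 7)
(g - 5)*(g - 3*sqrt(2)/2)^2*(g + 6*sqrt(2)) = g^4 - 5*g^3 + 3*sqrt(2)*g^3 - 63*g^2/2 - 15*sqrt(2)*g^2 + 27*sqrt(2)*g + 315*g/2 - 135*sqrt(2)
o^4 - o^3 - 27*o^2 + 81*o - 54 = (o - 3)^2*(o - 1)*(o + 6)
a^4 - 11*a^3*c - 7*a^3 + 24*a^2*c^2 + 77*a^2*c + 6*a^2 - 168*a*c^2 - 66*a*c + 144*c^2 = (a - 6)*(a - 1)*(a - 8*c)*(a - 3*c)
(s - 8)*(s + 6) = s^2 - 2*s - 48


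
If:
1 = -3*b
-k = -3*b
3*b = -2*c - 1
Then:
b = -1/3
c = 0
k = -1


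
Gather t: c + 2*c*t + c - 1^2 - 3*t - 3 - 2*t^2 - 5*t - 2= 2*c - 2*t^2 + t*(2*c - 8) - 6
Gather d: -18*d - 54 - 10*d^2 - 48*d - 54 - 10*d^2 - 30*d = -20*d^2 - 96*d - 108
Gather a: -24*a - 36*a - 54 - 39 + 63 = -60*a - 30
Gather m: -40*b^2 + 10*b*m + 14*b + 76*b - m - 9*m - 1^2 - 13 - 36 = -40*b^2 + 90*b + m*(10*b - 10) - 50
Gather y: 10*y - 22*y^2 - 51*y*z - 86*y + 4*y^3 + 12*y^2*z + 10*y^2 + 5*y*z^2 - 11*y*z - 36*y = 4*y^3 + y^2*(12*z - 12) + y*(5*z^2 - 62*z - 112)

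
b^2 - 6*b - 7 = (b - 7)*(b + 1)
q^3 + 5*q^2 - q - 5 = (q - 1)*(q + 1)*(q + 5)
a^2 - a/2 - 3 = (a - 2)*(a + 3/2)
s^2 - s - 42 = (s - 7)*(s + 6)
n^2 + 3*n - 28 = (n - 4)*(n + 7)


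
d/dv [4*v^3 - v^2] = 2*v*(6*v - 1)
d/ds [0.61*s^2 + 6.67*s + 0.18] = 1.22*s + 6.67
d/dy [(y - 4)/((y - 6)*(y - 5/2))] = 4*(-y^2 + 8*y - 19)/(4*y^4 - 68*y^3 + 409*y^2 - 1020*y + 900)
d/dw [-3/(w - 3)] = 3/(w - 3)^2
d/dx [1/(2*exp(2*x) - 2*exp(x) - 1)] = (2 - 4*exp(x))*exp(x)/(-2*exp(2*x) + 2*exp(x) + 1)^2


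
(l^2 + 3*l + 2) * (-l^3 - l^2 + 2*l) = -l^5 - 4*l^4 - 3*l^3 + 4*l^2 + 4*l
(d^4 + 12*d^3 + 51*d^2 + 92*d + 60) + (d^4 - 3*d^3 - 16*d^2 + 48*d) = 2*d^4 + 9*d^3 + 35*d^2 + 140*d + 60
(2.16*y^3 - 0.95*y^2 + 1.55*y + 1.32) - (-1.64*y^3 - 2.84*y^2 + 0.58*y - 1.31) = 3.8*y^3 + 1.89*y^2 + 0.97*y + 2.63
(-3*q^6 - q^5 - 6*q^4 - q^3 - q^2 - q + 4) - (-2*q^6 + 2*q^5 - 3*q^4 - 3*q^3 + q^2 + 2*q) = -q^6 - 3*q^5 - 3*q^4 + 2*q^3 - 2*q^2 - 3*q + 4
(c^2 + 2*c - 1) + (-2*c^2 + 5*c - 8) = -c^2 + 7*c - 9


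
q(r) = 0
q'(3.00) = 0.00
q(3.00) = 0.00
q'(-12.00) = 0.00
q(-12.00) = 0.00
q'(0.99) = 0.00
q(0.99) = 0.00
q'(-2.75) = 0.00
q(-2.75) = 0.00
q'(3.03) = 0.00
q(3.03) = 0.00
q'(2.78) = 0.00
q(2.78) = 0.00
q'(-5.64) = 0.00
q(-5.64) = 0.00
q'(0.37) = 0.00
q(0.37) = 0.00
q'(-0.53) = 0.00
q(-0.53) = 0.00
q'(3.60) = 0.00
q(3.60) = 0.00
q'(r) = 0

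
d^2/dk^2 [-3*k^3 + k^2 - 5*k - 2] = 2 - 18*k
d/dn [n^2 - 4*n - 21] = 2*n - 4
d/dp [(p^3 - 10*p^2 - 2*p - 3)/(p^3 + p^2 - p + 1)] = (11*p^4 + 2*p^3 + 24*p^2 - 14*p - 5)/(p^6 + 2*p^5 - p^4 + 3*p^2 - 2*p + 1)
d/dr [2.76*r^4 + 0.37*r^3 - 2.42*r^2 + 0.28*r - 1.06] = 11.04*r^3 + 1.11*r^2 - 4.84*r + 0.28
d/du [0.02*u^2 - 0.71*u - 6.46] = 0.04*u - 0.71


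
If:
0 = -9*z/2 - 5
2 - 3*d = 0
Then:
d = 2/3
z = -10/9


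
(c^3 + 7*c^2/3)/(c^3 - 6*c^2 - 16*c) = c*(3*c + 7)/(3*(c^2 - 6*c - 16))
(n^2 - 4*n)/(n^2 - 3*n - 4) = n/(n + 1)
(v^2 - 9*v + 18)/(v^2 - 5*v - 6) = (v - 3)/(v + 1)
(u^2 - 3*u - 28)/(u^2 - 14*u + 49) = (u + 4)/(u - 7)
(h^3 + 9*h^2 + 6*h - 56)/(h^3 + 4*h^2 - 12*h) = (h^2 + 11*h + 28)/(h*(h + 6))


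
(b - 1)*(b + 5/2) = b^2 + 3*b/2 - 5/2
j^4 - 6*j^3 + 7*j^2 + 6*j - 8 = (j - 4)*(j - 2)*(j - 1)*(j + 1)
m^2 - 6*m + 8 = (m - 4)*(m - 2)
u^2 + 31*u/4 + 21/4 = (u + 3/4)*(u + 7)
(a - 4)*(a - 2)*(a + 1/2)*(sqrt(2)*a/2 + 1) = sqrt(2)*a^4/2 - 11*sqrt(2)*a^3/4 + a^3 - 11*a^2/2 + 5*sqrt(2)*a^2/2 + 2*sqrt(2)*a + 5*a + 4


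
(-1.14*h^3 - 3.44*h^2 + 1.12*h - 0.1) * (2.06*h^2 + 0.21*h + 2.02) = -2.3484*h^5 - 7.3258*h^4 - 0.718*h^3 - 6.9196*h^2 + 2.2414*h - 0.202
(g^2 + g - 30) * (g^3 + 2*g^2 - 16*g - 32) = g^5 + 3*g^4 - 44*g^3 - 108*g^2 + 448*g + 960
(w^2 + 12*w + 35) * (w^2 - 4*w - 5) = w^4 + 8*w^3 - 18*w^2 - 200*w - 175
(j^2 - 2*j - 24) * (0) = 0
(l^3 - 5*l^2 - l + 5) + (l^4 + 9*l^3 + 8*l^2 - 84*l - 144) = l^4 + 10*l^3 + 3*l^2 - 85*l - 139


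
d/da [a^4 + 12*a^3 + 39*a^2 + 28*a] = 4*a^3 + 36*a^2 + 78*a + 28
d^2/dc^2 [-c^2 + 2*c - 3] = -2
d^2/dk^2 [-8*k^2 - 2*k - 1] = -16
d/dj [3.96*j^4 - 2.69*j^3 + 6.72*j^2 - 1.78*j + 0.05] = 15.84*j^3 - 8.07*j^2 + 13.44*j - 1.78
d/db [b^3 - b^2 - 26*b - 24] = 3*b^2 - 2*b - 26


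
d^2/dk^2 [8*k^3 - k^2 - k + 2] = 48*k - 2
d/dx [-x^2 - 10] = -2*x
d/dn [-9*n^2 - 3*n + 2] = -18*n - 3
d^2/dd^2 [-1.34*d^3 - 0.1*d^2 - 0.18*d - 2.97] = -8.04*d - 0.2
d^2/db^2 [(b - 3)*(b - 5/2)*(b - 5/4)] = 6*b - 27/2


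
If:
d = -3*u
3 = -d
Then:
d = -3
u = 1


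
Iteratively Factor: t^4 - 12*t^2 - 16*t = (t - 4)*(t^3 + 4*t^2 + 4*t) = (t - 4)*(t + 2)*(t^2 + 2*t) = t*(t - 4)*(t + 2)*(t + 2)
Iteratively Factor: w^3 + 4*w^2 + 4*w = (w + 2)*(w^2 + 2*w) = (w + 2)^2*(w)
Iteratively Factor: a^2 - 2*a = (a - 2)*(a)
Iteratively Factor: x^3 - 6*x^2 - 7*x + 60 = (x - 5)*(x^2 - x - 12) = (x - 5)*(x + 3)*(x - 4)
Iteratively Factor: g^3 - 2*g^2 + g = (g - 1)*(g^2 - g) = (g - 1)^2*(g)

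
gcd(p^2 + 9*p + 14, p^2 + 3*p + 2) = p + 2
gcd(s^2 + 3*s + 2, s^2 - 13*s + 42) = 1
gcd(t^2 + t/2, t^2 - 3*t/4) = t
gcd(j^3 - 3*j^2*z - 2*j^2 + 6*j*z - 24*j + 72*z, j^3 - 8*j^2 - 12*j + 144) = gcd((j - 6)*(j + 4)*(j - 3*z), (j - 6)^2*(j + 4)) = j^2 - 2*j - 24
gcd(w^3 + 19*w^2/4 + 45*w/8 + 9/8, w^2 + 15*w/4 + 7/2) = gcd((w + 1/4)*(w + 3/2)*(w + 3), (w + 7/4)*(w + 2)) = 1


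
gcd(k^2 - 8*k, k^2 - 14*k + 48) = k - 8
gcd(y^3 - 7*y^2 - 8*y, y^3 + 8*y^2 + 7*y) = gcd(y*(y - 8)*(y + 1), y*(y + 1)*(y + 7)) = y^2 + y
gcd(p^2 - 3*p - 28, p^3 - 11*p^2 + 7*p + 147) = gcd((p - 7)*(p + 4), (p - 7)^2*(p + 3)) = p - 7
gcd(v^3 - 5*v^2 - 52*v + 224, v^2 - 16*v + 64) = v - 8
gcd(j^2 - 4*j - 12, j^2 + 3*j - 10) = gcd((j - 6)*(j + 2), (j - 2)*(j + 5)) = 1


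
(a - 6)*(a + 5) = a^2 - a - 30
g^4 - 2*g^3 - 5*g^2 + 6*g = g*(g - 3)*(g - 1)*(g + 2)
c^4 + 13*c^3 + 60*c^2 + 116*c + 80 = (c + 2)^2*(c + 4)*(c + 5)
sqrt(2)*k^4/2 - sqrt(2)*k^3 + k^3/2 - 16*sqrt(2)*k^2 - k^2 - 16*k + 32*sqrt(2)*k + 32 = (k - 2)*(k - 4*sqrt(2))*(k + 4*sqrt(2))*(sqrt(2)*k/2 + 1/2)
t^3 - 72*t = t*(t - 6*sqrt(2))*(t + 6*sqrt(2))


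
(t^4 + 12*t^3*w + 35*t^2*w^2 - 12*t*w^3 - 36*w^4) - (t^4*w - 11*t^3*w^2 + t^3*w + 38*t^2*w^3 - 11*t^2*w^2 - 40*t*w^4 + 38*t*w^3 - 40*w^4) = -t^4*w + t^4 + 11*t^3*w^2 + 11*t^3*w - 38*t^2*w^3 + 46*t^2*w^2 + 40*t*w^4 - 50*t*w^3 + 4*w^4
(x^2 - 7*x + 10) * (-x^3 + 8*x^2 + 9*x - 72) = -x^5 + 15*x^4 - 57*x^3 - 55*x^2 + 594*x - 720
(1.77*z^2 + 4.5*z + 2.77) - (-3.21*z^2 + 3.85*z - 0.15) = 4.98*z^2 + 0.65*z + 2.92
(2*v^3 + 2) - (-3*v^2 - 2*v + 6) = 2*v^3 + 3*v^2 + 2*v - 4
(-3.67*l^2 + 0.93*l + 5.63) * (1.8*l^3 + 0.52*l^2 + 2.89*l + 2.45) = -6.606*l^5 - 0.2344*l^4 + 0.0112999999999985*l^3 - 3.3762*l^2 + 18.5492*l + 13.7935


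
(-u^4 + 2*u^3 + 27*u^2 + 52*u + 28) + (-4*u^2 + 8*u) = -u^4 + 2*u^3 + 23*u^2 + 60*u + 28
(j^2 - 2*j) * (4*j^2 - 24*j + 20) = 4*j^4 - 32*j^3 + 68*j^2 - 40*j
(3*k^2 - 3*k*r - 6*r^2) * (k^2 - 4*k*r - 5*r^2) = 3*k^4 - 15*k^3*r - 9*k^2*r^2 + 39*k*r^3 + 30*r^4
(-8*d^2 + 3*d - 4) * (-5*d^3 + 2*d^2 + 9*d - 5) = 40*d^5 - 31*d^4 - 46*d^3 + 59*d^2 - 51*d + 20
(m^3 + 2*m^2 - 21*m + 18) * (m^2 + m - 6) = m^5 + 3*m^4 - 25*m^3 - 15*m^2 + 144*m - 108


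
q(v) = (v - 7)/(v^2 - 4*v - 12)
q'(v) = (4 - 2*v)*(v - 7)/(v^2 - 4*v - 12)^2 + 1/(v^2 - 4*v - 12) = (v^2 - 4*v - 2*(v - 7)*(v - 2) - 12)/(-v^2 + 4*v + 12)^2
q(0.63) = 0.45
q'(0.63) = -0.16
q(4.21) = 0.25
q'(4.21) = 0.01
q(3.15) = 0.26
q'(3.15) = -0.03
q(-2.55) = -2.03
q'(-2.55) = -3.72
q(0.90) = 0.41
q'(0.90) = -0.13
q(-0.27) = 0.67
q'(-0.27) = -0.37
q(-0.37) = 0.71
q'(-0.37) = -0.42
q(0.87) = 0.42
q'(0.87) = -0.13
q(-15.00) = -0.08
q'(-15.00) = -0.00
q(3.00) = 0.27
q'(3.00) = -0.03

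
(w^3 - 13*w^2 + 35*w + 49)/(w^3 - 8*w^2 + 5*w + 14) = (w - 7)/(w - 2)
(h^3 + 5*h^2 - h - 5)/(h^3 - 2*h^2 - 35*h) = (h^2 - 1)/(h*(h - 7))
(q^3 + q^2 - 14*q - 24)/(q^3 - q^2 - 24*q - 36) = (q - 4)/(q - 6)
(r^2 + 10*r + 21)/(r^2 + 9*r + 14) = (r + 3)/(r + 2)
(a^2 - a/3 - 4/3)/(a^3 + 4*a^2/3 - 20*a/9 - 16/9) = 3*(a + 1)/(3*a^2 + 8*a + 4)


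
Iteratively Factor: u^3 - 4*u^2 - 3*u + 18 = (u + 2)*(u^2 - 6*u + 9) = (u - 3)*(u + 2)*(u - 3)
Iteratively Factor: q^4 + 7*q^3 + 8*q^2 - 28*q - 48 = (q + 4)*(q^3 + 3*q^2 - 4*q - 12) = (q - 2)*(q + 4)*(q^2 + 5*q + 6) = (q - 2)*(q + 3)*(q + 4)*(q + 2)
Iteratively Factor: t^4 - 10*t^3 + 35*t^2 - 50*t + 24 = (t - 3)*(t^3 - 7*t^2 + 14*t - 8) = (t - 3)*(t - 2)*(t^2 - 5*t + 4) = (t - 3)*(t - 2)*(t - 1)*(t - 4)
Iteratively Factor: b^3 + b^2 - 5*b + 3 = (b - 1)*(b^2 + 2*b - 3) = (b - 1)*(b + 3)*(b - 1)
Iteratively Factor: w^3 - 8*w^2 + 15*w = (w - 5)*(w^2 - 3*w) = (w - 5)*(w - 3)*(w)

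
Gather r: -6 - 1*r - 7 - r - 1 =-2*r - 14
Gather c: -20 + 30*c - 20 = 30*c - 40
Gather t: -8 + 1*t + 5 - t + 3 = 0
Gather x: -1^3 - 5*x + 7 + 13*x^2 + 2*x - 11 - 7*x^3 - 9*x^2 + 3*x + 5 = -7*x^3 + 4*x^2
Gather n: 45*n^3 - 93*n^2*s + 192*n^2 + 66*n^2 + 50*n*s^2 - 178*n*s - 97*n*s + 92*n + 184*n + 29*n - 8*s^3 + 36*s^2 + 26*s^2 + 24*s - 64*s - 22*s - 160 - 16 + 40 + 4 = 45*n^3 + n^2*(258 - 93*s) + n*(50*s^2 - 275*s + 305) - 8*s^3 + 62*s^2 - 62*s - 132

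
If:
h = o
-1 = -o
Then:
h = 1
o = 1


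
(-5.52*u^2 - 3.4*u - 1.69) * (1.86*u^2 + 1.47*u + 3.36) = -10.2672*u^4 - 14.4384*u^3 - 26.6886*u^2 - 13.9083*u - 5.6784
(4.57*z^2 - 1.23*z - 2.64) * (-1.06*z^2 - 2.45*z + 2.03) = -4.8442*z^4 - 9.8927*z^3 + 15.089*z^2 + 3.9711*z - 5.3592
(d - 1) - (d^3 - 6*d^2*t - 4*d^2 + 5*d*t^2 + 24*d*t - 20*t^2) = -d^3 + 6*d^2*t + 4*d^2 - 5*d*t^2 - 24*d*t + d + 20*t^2 - 1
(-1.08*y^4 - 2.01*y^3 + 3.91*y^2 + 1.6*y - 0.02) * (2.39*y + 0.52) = -2.5812*y^5 - 5.3655*y^4 + 8.2997*y^3 + 5.8572*y^2 + 0.7842*y - 0.0104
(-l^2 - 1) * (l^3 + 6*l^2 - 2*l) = -l^5 - 6*l^4 + l^3 - 6*l^2 + 2*l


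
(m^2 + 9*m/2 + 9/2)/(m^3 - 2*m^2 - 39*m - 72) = (m + 3/2)/(m^2 - 5*m - 24)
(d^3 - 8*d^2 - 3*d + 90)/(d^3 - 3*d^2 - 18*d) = (d - 5)/d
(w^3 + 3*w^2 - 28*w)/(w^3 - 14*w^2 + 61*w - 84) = w*(w + 7)/(w^2 - 10*w + 21)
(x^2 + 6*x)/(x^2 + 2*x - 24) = x/(x - 4)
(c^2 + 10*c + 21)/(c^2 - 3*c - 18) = (c + 7)/(c - 6)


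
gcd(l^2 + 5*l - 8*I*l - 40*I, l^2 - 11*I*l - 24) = l - 8*I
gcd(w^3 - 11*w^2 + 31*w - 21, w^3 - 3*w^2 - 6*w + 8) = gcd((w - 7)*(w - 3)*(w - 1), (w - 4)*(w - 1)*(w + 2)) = w - 1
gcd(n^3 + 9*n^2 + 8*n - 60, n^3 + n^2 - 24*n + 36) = n^2 + 4*n - 12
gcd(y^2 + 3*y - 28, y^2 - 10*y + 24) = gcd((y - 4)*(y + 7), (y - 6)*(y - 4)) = y - 4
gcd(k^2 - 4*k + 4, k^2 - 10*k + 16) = k - 2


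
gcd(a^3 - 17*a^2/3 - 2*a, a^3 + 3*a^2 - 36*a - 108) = a - 6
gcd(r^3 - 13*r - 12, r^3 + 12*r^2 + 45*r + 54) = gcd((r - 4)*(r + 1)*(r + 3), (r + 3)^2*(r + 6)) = r + 3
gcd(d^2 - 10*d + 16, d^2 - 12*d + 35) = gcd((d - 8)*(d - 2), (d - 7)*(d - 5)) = 1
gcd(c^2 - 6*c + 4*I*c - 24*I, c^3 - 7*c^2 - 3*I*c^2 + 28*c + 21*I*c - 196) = c + 4*I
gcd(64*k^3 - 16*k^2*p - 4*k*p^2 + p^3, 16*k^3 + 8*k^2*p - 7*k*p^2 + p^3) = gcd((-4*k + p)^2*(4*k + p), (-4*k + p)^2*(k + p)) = 16*k^2 - 8*k*p + p^2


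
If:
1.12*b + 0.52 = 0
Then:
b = -0.46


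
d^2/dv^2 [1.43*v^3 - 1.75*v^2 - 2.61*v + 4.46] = 8.58*v - 3.5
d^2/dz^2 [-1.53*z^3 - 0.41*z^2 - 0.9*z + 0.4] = -9.18*z - 0.82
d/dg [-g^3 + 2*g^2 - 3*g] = -3*g^2 + 4*g - 3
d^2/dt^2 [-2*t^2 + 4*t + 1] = -4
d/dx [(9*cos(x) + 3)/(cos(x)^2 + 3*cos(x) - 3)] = 3*(3*cos(x)^2 + 2*cos(x) + 12)*sin(x)/(cos(x)^2 + 3*cos(x) - 3)^2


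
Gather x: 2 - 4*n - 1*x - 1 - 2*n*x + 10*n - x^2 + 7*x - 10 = 6*n - x^2 + x*(6 - 2*n) - 9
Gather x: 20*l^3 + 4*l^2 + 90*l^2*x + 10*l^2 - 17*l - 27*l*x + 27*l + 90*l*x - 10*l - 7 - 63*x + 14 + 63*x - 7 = 20*l^3 + 14*l^2 + x*(90*l^2 + 63*l)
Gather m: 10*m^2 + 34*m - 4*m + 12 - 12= 10*m^2 + 30*m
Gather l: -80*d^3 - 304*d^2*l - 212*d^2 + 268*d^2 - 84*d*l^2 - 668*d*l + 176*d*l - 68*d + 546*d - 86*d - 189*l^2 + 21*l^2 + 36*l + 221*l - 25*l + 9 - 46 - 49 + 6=-80*d^3 + 56*d^2 + 392*d + l^2*(-84*d - 168) + l*(-304*d^2 - 492*d + 232) - 80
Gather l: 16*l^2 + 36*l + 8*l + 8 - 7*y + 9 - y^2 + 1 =16*l^2 + 44*l - y^2 - 7*y + 18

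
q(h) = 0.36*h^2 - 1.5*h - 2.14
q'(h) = 0.72*h - 1.5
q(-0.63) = -1.05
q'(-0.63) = -1.95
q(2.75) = -3.54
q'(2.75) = 0.48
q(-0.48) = -1.34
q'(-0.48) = -1.85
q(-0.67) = -0.97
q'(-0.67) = -1.98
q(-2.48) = 3.79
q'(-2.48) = -3.29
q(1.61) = -3.62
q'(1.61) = -0.34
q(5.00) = -0.64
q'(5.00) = 2.10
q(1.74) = -3.66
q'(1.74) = -0.25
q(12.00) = 31.70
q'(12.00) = 7.14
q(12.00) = 31.70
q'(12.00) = 7.14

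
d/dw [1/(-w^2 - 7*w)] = (2*w + 7)/(w^2*(w + 7)^2)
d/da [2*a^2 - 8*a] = 4*a - 8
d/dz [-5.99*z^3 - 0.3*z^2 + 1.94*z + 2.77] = -17.97*z^2 - 0.6*z + 1.94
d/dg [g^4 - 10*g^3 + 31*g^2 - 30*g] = 4*g^3 - 30*g^2 + 62*g - 30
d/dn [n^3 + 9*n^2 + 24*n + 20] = 3*n^2 + 18*n + 24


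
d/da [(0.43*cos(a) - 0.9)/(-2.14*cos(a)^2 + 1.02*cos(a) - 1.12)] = (-0.9202*cos(a)^2 + 3.852*cos(a) - 0.4364)*sin(a)/(4.5796*cos(a)^4 - 4.3656*cos(a)^3 + 5.834*cos(a)^2 - 2.2848*cos(a) + 1.2544)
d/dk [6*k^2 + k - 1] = 12*k + 1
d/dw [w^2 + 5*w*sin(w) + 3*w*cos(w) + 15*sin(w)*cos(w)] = -3*w*sin(w) + 5*w*cos(w) + 2*w + 5*sin(w) + 3*cos(w) + 15*cos(2*w)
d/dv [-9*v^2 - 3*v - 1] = -18*v - 3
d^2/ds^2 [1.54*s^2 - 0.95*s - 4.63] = 3.08000000000000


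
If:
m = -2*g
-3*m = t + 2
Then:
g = t/6 + 1/3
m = -t/3 - 2/3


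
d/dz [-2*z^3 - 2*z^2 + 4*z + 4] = -6*z^2 - 4*z + 4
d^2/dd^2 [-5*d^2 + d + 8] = -10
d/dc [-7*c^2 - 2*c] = -14*c - 2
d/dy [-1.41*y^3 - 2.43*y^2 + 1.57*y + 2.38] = -4.23*y^2 - 4.86*y + 1.57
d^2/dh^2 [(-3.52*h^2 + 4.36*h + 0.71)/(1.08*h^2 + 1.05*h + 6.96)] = (18.154368*h^3 + 163.72368*h^2 - 191.808648*h - 413.86293)/(1.259712*h^6 + 3.67416*h^5 + 27.926532*h^4 + 48.513465*h^3 + 179.970984*h^2 + 152.59104*h + 337.153536)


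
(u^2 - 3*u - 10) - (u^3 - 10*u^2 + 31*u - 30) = -u^3 + 11*u^2 - 34*u + 20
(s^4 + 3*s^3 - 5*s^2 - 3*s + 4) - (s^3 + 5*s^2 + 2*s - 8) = s^4 + 2*s^3 - 10*s^2 - 5*s + 12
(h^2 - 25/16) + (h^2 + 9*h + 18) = 2*h^2 + 9*h + 263/16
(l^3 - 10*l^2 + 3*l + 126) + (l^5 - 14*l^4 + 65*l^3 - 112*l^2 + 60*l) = l^5 - 14*l^4 + 66*l^3 - 122*l^2 + 63*l + 126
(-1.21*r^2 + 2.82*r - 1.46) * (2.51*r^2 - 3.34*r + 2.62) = -3.0371*r^4 + 11.1196*r^3 - 16.2536*r^2 + 12.2648*r - 3.8252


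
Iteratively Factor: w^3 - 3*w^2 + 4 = (w - 2)*(w^2 - w - 2) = (w - 2)^2*(w + 1)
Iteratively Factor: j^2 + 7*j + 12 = (j + 3)*(j + 4)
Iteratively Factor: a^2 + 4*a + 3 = (a + 1)*(a + 3)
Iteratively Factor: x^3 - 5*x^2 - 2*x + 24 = (x - 4)*(x^2 - x - 6) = (x - 4)*(x - 3)*(x + 2)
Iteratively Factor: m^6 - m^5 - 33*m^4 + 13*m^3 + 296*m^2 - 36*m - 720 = (m - 5)*(m^5 + 4*m^4 - 13*m^3 - 52*m^2 + 36*m + 144) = (m - 5)*(m - 3)*(m^4 + 7*m^3 + 8*m^2 - 28*m - 48) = (m - 5)*(m - 3)*(m - 2)*(m^3 + 9*m^2 + 26*m + 24) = (m - 5)*(m - 3)*(m - 2)*(m + 4)*(m^2 + 5*m + 6) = (m - 5)*(m - 3)*(m - 2)*(m + 2)*(m + 4)*(m + 3)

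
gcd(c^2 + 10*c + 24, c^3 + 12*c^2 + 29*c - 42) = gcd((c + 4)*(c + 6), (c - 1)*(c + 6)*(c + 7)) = c + 6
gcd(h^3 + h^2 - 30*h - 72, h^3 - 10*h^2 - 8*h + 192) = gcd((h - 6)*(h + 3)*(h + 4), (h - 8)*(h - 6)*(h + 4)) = h^2 - 2*h - 24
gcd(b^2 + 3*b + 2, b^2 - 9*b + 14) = 1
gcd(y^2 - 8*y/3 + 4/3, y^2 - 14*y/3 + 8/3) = y - 2/3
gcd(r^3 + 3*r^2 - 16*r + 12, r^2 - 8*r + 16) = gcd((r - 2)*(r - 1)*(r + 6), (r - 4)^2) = 1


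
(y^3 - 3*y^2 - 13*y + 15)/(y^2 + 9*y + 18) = (y^2 - 6*y + 5)/(y + 6)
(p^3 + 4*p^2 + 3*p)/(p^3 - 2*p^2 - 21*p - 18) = p/(p - 6)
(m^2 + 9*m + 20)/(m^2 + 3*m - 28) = (m^2 + 9*m + 20)/(m^2 + 3*m - 28)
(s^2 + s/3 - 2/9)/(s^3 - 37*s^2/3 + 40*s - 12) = (s + 2/3)/(s^2 - 12*s + 36)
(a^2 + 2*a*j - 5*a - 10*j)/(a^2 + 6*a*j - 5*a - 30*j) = (a + 2*j)/(a + 6*j)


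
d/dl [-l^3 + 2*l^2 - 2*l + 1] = -3*l^2 + 4*l - 2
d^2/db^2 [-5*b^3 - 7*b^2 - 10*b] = -30*b - 14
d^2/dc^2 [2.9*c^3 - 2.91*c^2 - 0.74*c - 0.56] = 17.4*c - 5.82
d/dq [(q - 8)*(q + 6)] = 2*q - 2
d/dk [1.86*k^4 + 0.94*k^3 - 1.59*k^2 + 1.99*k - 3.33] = 7.44*k^3 + 2.82*k^2 - 3.18*k + 1.99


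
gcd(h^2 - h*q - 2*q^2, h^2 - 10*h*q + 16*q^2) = -h + 2*q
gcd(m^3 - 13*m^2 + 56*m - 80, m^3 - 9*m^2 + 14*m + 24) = m - 4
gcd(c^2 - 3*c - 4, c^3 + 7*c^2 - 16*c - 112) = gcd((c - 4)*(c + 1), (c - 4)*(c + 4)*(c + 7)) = c - 4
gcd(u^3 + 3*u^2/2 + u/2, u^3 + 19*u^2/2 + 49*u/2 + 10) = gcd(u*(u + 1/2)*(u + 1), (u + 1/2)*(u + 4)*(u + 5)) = u + 1/2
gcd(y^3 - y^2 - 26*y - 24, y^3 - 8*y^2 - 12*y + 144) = y^2 - 2*y - 24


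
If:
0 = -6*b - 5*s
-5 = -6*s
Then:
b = -25/36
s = 5/6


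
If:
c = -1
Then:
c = -1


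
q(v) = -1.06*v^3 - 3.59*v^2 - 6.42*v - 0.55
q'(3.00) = -56.58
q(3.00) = -80.74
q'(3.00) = -56.58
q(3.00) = -80.74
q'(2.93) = -54.76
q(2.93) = -76.84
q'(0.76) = -13.71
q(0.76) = -7.97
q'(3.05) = -57.90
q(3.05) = -83.60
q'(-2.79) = -11.14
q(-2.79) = 12.44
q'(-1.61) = -3.10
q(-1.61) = 4.90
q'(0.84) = -14.70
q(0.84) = -9.10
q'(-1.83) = -3.93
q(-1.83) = 5.67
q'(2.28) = -39.32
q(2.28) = -46.41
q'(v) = -3.18*v^2 - 7.18*v - 6.42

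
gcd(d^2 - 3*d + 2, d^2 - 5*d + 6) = d - 2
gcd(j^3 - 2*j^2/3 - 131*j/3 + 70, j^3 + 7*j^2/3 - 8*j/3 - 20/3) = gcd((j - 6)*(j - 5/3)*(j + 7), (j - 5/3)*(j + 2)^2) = j - 5/3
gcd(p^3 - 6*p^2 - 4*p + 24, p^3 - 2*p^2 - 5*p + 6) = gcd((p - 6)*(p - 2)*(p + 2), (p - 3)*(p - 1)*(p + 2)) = p + 2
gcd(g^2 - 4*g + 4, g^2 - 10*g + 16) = g - 2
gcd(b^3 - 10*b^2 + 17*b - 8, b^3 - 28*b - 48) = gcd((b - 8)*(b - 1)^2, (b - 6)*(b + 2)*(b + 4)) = 1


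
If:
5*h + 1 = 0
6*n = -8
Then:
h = -1/5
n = -4/3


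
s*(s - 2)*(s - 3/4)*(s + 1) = s^4 - 7*s^3/4 - 5*s^2/4 + 3*s/2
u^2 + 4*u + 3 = (u + 1)*(u + 3)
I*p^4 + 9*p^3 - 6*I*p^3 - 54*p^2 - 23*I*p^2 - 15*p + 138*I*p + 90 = (p - 6)*(p - 5*I)*(p - 3*I)*(I*p + 1)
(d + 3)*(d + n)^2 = d^3 + 2*d^2*n + 3*d^2 + d*n^2 + 6*d*n + 3*n^2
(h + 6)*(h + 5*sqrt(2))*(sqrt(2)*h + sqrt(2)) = sqrt(2)*h^3 + 7*sqrt(2)*h^2 + 10*h^2 + 6*sqrt(2)*h + 70*h + 60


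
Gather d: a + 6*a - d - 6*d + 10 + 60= 7*a - 7*d + 70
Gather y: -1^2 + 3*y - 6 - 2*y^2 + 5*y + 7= -2*y^2 + 8*y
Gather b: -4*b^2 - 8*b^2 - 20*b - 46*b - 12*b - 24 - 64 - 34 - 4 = -12*b^2 - 78*b - 126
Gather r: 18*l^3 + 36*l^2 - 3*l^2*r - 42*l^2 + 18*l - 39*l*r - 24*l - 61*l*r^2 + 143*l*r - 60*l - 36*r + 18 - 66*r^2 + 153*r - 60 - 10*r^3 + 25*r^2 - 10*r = 18*l^3 - 6*l^2 - 66*l - 10*r^3 + r^2*(-61*l - 41) + r*(-3*l^2 + 104*l + 107) - 42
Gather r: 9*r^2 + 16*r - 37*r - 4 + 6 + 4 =9*r^2 - 21*r + 6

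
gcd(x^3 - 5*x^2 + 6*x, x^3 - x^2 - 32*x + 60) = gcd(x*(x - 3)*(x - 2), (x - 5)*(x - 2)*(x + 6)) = x - 2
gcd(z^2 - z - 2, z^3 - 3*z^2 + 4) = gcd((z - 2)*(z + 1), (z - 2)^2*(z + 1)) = z^2 - z - 2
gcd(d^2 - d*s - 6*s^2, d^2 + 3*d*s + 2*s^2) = d + 2*s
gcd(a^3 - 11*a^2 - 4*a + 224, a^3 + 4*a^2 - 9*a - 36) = a + 4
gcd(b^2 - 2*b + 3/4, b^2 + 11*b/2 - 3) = b - 1/2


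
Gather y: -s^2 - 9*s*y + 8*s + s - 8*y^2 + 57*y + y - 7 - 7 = -s^2 + 9*s - 8*y^2 + y*(58 - 9*s) - 14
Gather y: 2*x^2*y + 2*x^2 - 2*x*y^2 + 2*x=2*x^2*y + 2*x^2 - 2*x*y^2 + 2*x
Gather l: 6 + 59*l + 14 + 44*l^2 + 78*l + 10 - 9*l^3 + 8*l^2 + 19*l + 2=-9*l^3 + 52*l^2 + 156*l + 32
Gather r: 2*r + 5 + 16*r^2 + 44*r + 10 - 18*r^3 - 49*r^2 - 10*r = -18*r^3 - 33*r^2 + 36*r + 15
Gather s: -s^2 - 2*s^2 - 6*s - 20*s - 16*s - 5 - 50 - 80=-3*s^2 - 42*s - 135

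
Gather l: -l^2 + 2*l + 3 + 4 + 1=-l^2 + 2*l + 8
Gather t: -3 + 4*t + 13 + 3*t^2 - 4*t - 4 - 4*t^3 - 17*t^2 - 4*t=-4*t^3 - 14*t^2 - 4*t + 6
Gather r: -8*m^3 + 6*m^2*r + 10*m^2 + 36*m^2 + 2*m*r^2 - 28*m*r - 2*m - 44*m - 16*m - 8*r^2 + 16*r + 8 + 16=-8*m^3 + 46*m^2 - 62*m + r^2*(2*m - 8) + r*(6*m^2 - 28*m + 16) + 24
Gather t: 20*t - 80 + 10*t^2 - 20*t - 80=10*t^2 - 160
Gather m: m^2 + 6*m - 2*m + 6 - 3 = m^2 + 4*m + 3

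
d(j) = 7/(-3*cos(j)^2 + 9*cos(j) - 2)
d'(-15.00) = -0.55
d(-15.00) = -0.66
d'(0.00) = 0.00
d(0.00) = 1.75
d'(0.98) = 7.59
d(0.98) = 3.36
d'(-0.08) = -0.11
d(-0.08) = 1.75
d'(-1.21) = -69.85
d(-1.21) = 8.71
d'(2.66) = 0.31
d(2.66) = -0.57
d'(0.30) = 0.45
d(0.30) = 1.81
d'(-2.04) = -1.64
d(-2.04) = -1.05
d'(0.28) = 0.42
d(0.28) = 1.80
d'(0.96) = 6.74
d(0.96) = 3.22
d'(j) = 7*(-6*sin(j)*cos(j) + 9*sin(j))/(-3*cos(j)^2 + 9*cos(j) - 2)^2 = 21*(3 - 2*cos(j))*sin(j)/(3*cos(j)^2 - 9*cos(j) + 2)^2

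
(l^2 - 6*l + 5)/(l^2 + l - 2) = (l - 5)/(l + 2)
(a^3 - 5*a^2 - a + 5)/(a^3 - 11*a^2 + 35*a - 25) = (a + 1)/(a - 5)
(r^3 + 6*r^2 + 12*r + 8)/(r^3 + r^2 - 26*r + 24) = (r^3 + 6*r^2 + 12*r + 8)/(r^3 + r^2 - 26*r + 24)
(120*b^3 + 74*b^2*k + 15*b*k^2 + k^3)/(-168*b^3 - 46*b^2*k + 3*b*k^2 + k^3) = (-5*b - k)/(7*b - k)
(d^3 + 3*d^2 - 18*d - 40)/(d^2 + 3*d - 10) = (d^2 - 2*d - 8)/(d - 2)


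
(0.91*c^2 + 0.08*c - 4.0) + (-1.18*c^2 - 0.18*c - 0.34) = -0.27*c^2 - 0.1*c - 4.34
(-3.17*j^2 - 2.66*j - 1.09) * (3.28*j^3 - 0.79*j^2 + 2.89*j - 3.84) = -10.3976*j^5 - 6.2205*j^4 - 10.6351*j^3 + 5.3465*j^2 + 7.0643*j + 4.1856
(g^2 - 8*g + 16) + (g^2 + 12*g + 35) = 2*g^2 + 4*g + 51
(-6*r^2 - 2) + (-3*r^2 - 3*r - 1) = -9*r^2 - 3*r - 3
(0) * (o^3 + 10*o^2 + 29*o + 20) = 0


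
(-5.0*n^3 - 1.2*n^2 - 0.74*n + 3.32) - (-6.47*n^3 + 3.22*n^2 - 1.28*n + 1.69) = 1.47*n^3 - 4.42*n^2 + 0.54*n + 1.63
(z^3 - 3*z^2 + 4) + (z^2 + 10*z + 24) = z^3 - 2*z^2 + 10*z + 28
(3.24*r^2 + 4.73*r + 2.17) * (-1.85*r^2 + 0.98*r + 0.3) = -5.994*r^4 - 5.5753*r^3 + 1.5929*r^2 + 3.5456*r + 0.651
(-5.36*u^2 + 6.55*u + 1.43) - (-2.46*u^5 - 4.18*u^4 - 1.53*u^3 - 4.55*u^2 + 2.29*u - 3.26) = 2.46*u^5 + 4.18*u^4 + 1.53*u^3 - 0.81*u^2 + 4.26*u + 4.69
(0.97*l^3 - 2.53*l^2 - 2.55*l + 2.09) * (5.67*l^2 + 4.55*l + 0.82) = 5.4999*l^5 - 9.9316*l^4 - 25.1746*l^3 - 1.8268*l^2 + 7.4185*l + 1.7138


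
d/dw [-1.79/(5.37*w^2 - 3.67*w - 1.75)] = (19.2246*w - 6.5693)/(-5.37*w^2 + 3.67*w + 1.75)^2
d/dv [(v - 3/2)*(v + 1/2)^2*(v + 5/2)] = 4*v^3 + 6*v^2 - 5*v - 7/2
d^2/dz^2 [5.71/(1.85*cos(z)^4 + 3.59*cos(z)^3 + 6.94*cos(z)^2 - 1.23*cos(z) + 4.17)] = (84.8209080000003*(1 - cos(z)^2)^2 + 5171.414528*(0.347744360902256*sin(z)^2*cos(z) + 0.506109022556391*sin(z)^2 - 1.0*cos(z) - 0.448308270676692)^2*sin(z)^2 + 312.6796*cos(z)^8 + 948.074125*cos(z)^7 + 1894.023559*cos(z)^6 + 945.914603*cos(z)^5 - 456.566461*cos(z)^3 - 88.0784629999996*cos(z)^2 - 444.686235*cos(z) - 415.313424000001)/(1.85*cos(z)^4 + 3.59*cos(z)^3 + 6.94*cos(z)^2 - 1.23*cos(z) + 4.17)^3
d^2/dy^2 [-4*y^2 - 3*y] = -8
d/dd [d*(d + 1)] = 2*d + 1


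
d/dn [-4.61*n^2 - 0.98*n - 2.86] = -9.22*n - 0.98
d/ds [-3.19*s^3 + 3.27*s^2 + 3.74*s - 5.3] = -9.57*s^2 + 6.54*s + 3.74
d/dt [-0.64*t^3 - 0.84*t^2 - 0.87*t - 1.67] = -1.92*t^2 - 1.68*t - 0.87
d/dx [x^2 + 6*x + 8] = 2*x + 6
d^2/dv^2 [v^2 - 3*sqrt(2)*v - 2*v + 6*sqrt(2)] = 2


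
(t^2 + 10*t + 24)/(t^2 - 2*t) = (t^2 + 10*t + 24)/(t*(t - 2))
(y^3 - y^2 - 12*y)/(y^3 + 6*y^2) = (y^2 - y - 12)/(y*(y + 6))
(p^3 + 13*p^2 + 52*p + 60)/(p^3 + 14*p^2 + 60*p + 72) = (p + 5)/(p + 6)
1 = 1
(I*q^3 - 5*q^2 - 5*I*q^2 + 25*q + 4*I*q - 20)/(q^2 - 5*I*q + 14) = (I*q^3 - 5*q^2*(1 + I) + q*(25 + 4*I) - 20)/(q^2 - 5*I*q + 14)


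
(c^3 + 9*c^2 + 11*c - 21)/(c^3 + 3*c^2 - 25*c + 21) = (c + 3)/(c - 3)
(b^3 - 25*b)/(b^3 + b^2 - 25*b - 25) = b/(b + 1)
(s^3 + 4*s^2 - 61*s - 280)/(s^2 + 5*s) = s - 1 - 56/s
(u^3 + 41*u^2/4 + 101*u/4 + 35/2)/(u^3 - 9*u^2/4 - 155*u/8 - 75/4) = 2*(u^2 + 9*u + 14)/(2*u^2 - 7*u - 30)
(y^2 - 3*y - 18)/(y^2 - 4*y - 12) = (y + 3)/(y + 2)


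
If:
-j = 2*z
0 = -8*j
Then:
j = 0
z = 0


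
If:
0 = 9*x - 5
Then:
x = 5/9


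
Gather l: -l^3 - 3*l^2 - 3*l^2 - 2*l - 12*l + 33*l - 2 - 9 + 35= -l^3 - 6*l^2 + 19*l + 24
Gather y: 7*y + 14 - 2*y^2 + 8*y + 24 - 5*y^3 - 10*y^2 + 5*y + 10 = -5*y^3 - 12*y^2 + 20*y + 48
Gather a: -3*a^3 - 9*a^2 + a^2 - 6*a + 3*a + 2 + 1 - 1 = -3*a^3 - 8*a^2 - 3*a + 2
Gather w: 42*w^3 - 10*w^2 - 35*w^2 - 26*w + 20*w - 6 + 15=42*w^3 - 45*w^2 - 6*w + 9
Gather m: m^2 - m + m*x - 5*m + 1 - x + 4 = m^2 + m*(x - 6) - x + 5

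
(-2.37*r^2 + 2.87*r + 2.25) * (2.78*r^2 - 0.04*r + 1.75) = -6.5886*r^4 + 8.0734*r^3 + 1.9927*r^2 + 4.9325*r + 3.9375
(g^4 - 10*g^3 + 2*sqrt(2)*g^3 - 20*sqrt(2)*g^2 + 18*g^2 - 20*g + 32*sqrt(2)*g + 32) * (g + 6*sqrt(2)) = g^5 - 10*g^4 + 8*sqrt(2)*g^4 - 80*sqrt(2)*g^3 + 42*g^3 - 260*g^2 + 140*sqrt(2)*g^2 - 120*sqrt(2)*g + 416*g + 192*sqrt(2)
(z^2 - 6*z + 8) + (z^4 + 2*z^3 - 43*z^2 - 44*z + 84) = z^4 + 2*z^3 - 42*z^2 - 50*z + 92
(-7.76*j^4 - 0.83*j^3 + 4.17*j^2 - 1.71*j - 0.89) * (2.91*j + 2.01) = -22.5816*j^5 - 18.0129*j^4 + 10.4664*j^3 + 3.4056*j^2 - 6.027*j - 1.7889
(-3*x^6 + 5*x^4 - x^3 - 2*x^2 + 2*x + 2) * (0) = 0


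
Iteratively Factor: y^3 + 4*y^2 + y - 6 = (y - 1)*(y^2 + 5*y + 6) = (y - 1)*(y + 3)*(y + 2)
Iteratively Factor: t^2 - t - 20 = (t + 4)*(t - 5)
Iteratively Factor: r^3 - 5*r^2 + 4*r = (r)*(r^2 - 5*r + 4) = r*(r - 1)*(r - 4)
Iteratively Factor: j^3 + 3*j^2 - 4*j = (j)*(j^2 + 3*j - 4) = j*(j + 4)*(j - 1)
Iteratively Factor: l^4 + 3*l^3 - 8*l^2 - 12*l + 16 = (l - 1)*(l^3 + 4*l^2 - 4*l - 16) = (l - 1)*(l + 2)*(l^2 + 2*l - 8) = (l - 2)*(l - 1)*(l + 2)*(l + 4)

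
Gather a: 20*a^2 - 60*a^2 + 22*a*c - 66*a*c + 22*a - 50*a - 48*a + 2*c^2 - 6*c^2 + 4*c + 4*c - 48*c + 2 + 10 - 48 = -40*a^2 + a*(-44*c - 76) - 4*c^2 - 40*c - 36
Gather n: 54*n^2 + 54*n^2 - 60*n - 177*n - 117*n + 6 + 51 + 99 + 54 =108*n^2 - 354*n + 210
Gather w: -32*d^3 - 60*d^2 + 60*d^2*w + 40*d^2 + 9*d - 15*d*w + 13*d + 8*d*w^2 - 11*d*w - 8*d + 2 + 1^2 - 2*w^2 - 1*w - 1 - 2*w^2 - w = -32*d^3 - 20*d^2 + 14*d + w^2*(8*d - 4) + w*(60*d^2 - 26*d - 2) + 2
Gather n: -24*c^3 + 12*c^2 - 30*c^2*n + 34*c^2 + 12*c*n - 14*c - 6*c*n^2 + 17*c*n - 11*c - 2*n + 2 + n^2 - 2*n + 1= -24*c^3 + 46*c^2 - 25*c + n^2*(1 - 6*c) + n*(-30*c^2 + 29*c - 4) + 3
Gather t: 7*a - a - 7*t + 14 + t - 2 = 6*a - 6*t + 12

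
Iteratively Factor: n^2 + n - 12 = (n - 3)*(n + 4)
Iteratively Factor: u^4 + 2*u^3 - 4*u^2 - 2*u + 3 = (u + 3)*(u^3 - u^2 - u + 1) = (u + 1)*(u + 3)*(u^2 - 2*u + 1) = (u - 1)*(u + 1)*(u + 3)*(u - 1)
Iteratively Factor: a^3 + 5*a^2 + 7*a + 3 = (a + 1)*(a^2 + 4*a + 3) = (a + 1)^2*(a + 3)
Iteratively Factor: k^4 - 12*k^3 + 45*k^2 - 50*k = (k - 5)*(k^3 - 7*k^2 + 10*k) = (k - 5)^2*(k^2 - 2*k) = k*(k - 5)^2*(k - 2)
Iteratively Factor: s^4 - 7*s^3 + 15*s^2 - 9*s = (s - 3)*(s^3 - 4*s^2 + 3*s) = s*(s - 3)*(s^2 - 4*s + 3) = s*(s - 3)^2*(s - 1)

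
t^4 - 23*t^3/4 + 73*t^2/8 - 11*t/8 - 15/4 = (t - 3)*(t - 2)*(t - 5/4)*(t + 1/2)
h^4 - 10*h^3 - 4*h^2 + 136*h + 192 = (h - 8)*(h - 6)*(h + 2)^2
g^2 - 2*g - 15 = (g - 5)*(g + 3)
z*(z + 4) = z^2 + 4*z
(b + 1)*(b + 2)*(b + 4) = b^3 + 7*b^2 + 14*b + 8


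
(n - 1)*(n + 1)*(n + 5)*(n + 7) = n^4 + 12*n^3 + 34*n^2 - 12*n - 35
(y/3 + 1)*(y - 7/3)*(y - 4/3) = y^3/3 - 2*y^2/9 - 71*y/27 + 28/9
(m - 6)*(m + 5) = m^2 - m - 30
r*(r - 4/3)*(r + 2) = r^3 + 2*r^2/3 - 8*r/3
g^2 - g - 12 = (g - 4)*(g + 3)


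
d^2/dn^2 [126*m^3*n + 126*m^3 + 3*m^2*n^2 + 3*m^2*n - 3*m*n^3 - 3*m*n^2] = 6*m*(m - 3*n - 1)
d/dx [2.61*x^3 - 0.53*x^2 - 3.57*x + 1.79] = 7.83*x^2 - 1.06*x - 3.57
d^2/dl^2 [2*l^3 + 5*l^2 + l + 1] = 12*l + 10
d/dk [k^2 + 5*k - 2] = 2*k + 5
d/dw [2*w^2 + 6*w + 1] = 4*w + 6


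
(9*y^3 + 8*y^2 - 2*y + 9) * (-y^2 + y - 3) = -9*y^5 + y^4 - 17*y^3 - 35*y^2 + 15*y - 27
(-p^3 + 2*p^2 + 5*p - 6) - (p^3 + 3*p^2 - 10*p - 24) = -2*p^3 - p^2 + 15*p + 18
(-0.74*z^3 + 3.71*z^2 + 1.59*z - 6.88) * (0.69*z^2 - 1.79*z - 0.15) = -0.5106*z^5 + 3.8845*z^4 - 5.4328*z^3 - 8.1498*z^2 + 12.0767*z + 1.032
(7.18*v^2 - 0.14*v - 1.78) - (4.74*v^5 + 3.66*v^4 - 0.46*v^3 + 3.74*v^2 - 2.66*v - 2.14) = -4.74*v^5 - 3.66*v^4 + 0.46*v^3 + 3.44*v^2 + 2.52*v + 0.36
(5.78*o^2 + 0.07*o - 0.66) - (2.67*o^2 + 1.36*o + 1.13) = 3.11*o^2 - 1.29*o - 1.79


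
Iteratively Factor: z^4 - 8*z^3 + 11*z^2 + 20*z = (z - 5)*(z^3 - 3*z^2 - 4*z) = (z - 5)*(z - 4)*(z^2 + z) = (z - 5)*(z - 4)*(z + 1)*(z)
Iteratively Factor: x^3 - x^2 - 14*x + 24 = (x + 4)*(x^2 - 5*x + 6) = (x - 3)*(x + 4)*(x - 2)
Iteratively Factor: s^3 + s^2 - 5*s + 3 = (s - 1)*(s^2 + 2*s - 3) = (s - 1)^2*(s + 3)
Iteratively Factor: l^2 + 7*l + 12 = (l + 4)*(l + 3)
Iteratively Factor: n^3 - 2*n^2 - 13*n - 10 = (n - 5)*(n^2 + 3*n + 2) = (n - 5)*(n + 2)*(n + 1)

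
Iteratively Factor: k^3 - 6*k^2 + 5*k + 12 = (k + 1)*(k^2 - 7*k + 12) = (k - 4)*(k + 1)*(k - 3)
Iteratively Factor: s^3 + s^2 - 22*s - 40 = (s + 4)*(s^2 - 3*s - 10) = (s + 2)*(s + 4)*(s - 5)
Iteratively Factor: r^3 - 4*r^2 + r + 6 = (r - 3)*(r^2 - r - 2) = (r - 3)*(r + 1)*(r - 2)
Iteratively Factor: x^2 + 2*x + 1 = (x + 1)*(x + 1)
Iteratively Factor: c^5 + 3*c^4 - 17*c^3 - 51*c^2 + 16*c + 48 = (c + 3)*(c^4 - 17*c^2 + 16) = (c + 3)*(c + 4)*(c^3 - 4*c^2 - c + 4) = (c + 1)*(c + 3)*(c + 4)*(c^2 - 5*c + 4) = (c - 1)*(c + 1)*(c + 3)*(c + 4)*(c - 4)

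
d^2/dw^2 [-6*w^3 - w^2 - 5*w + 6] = -36*w - 2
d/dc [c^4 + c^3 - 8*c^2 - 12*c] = 4*c^3 + 3*c^2 - 16*c - 12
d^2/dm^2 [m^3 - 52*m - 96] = 6*m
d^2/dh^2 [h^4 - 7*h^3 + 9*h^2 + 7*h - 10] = 12*h^2 - 42*h + 18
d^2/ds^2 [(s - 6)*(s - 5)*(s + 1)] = 6*s - 20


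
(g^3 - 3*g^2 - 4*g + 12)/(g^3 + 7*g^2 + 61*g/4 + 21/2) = 4*(g^2 - 5*g + 6)/(4*g^2 + 20*g + 21)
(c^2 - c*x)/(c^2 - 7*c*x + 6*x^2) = c/(c - 6*x)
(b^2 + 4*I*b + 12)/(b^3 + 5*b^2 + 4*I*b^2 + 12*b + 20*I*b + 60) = 1/(b + 5)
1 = 1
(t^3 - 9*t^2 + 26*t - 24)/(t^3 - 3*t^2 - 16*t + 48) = (t - 2)/(t + 4)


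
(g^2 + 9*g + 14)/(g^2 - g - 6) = (g + 7)/(g - 3)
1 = 1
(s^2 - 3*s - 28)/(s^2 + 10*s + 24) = (s - 7)/(s + 6)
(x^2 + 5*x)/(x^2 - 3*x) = (x + 5)/(x - 3)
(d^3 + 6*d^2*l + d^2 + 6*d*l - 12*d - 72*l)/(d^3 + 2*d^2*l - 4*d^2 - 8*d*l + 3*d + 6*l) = (d^2 + 6*d*l + 4*d + 24*l)/(d^2 + 2*d*l - d - 2*l)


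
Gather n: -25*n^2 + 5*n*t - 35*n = -25*n^2 + n*(5*t - 35)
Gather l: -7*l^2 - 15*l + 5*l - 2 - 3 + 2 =-7*l^2 - 10*l - 3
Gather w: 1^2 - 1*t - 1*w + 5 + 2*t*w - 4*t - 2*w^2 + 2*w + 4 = -5*t - 2*w^2 + w*(2*t + 1) + 10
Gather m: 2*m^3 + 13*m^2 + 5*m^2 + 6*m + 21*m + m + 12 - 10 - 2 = 2*m^3 + 18*m^2 + 28*m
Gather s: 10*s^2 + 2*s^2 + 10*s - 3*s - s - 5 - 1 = 12*s^2 + 6*s - 6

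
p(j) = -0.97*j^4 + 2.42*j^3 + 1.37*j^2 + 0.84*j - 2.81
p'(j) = -3.88*j^3 + 7.26*j^2 + 2.74*j + 0.84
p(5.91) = -633.82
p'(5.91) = -530.32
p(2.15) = 8.65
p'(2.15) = 1.73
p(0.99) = 0.78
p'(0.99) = 6.90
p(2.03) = 8.31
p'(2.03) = 3.86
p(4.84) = -224.57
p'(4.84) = -255.74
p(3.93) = -62.85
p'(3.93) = -111.77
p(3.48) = -23.57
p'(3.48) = -65.22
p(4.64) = -177.28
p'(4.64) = -217.74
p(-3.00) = -136.91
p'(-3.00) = 162.72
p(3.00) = -1.19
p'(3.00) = -30.36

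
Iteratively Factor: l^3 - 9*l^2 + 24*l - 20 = (l - 2)*(l^2 - 7*l + 10) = (l - 2)^2*(l - 5)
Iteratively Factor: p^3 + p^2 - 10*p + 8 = (p - 1)*(p^2 + 2*p - 8) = (p - 1)*(p + 4)*(p - 2)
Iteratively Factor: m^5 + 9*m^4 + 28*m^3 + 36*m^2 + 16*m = (m + 2)*(m^4 + 7*m^3 + 14*m^2 + 8*m) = (m + 2)*(m + 4)*(m^3 + 3*m^2 + 2*m) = (m + 1)*(m + 2)*(m + 4)*(m^2 + 2*m) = (m + 1)*(m + 2)^2*(m + 4)*(m)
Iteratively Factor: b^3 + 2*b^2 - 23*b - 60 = (b - 5)*(b^2 + 7*b + 12) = (b - 5)*(b + 4)*(b + 3)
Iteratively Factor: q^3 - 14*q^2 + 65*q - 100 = (q - 5)*(q^2 - 9*q + 20) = (q - 5)^2*(q - 4)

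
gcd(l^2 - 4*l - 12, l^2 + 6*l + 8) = l + 2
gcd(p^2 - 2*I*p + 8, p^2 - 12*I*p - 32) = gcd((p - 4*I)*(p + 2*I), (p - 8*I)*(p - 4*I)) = p - 4*I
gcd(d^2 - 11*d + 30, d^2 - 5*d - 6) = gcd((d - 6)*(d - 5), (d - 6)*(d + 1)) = d - 6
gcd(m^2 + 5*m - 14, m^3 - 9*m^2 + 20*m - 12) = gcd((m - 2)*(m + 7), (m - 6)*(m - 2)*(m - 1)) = m - 2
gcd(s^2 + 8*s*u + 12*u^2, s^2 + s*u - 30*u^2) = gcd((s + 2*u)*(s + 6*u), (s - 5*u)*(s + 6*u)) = s + 6*u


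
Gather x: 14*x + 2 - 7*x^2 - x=-7*x^2 + 13*x + 2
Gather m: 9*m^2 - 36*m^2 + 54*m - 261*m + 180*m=-27*m^2 - 27*m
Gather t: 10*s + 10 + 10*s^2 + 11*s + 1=10*s^2 + 21*s + 11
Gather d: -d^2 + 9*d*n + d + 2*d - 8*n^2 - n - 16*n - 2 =-d^2 + d*(9*n + 3) - 8*n^2 - 17*n - 2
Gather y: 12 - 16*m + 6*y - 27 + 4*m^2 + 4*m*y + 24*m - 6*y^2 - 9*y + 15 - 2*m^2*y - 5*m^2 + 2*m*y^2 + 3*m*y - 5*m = -m^2 + 3*m + y^2*(2*m - 6) + y*(-2*m^2 + 7*m - 3)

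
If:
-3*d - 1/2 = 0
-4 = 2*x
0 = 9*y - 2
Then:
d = -1/6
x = -2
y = 2/9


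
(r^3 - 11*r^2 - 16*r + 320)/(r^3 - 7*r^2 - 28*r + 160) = (r - 8)/(r - 4)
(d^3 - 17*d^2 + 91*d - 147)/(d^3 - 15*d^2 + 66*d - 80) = (d^3 - 17*d^2 + 91*d - 147)/(d^3 - 15*d^2 + 66*d - 80)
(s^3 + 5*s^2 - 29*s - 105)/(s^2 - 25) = (s^2 + 10*s + 21)/(s + 5)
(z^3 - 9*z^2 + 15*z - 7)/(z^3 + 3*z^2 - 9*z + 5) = (z - 7)/(z + 5)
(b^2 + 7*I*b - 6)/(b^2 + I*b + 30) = (b + I)/(b - 5*I)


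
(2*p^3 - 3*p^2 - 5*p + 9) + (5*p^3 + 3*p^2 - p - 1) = 7*p^3 - 6*p + 8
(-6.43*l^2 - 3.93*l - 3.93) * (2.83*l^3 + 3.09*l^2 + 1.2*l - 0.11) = -18.1969*l^5 - 30.9906*l^4 - 30.9816*l^3 - 16.1524*l^2 - 4.2837*l + 0.4323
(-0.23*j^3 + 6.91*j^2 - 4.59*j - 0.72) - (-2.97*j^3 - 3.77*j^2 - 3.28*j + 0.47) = 2.74*j^3 + 10.68*j^2 - 1.31*j - 1.19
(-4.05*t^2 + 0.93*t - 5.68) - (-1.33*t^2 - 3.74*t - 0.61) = -2.72*t^2 + 4.67*t - 5.07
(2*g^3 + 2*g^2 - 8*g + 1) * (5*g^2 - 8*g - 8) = 10*g^5 - 6*g^4 - 72*g^3 + 53*g^2 + 56*g - 8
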